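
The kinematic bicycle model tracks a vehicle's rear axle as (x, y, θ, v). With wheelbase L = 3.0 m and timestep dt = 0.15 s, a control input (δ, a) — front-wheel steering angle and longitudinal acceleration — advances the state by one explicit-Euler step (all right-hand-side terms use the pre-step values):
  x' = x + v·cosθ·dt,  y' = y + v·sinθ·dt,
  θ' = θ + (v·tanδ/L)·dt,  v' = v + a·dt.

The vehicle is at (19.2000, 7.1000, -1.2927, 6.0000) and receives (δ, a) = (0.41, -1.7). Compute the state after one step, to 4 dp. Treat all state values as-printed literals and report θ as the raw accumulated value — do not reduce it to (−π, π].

x' = 19.2000 + 6.0000·cos(-1.2927)·0.15 = 19.4471
y' = 7.1000 + 6.0000·sin(-1.2927)·0.15 = 6.2346
θ' = -1.2927 + (6.0000/3.0)·tan(0.41)·0.15 = -1.1623
v' = 6.0000 − 1.7000·0.15 = 5.7450

(19.4471, 6.2346, -1.1623, 5.7450)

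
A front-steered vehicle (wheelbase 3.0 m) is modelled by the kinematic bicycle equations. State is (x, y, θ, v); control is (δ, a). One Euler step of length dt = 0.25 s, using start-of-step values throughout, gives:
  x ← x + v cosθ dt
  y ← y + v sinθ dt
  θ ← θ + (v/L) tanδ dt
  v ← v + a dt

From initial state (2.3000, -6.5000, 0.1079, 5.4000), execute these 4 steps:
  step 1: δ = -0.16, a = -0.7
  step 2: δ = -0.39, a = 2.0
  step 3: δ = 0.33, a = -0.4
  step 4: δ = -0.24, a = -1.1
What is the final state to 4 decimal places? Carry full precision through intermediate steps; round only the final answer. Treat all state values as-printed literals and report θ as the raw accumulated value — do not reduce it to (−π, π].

after step 1 (δ=-0.16, a=-0.7): (3.642149, -6.354617, 0.035279, 5.225000)
after step 2 (δ=-0.39, a=2.0): (4.947586, -6.308544, -0.143701, 5.725000)
after step 3 (δ=0.33, a=-0.4): (6.364084, -6.513508, 0.019712, 5.625000)
after step 4 (δ=-0.24, a=-1.1): (7.770061, -6.485790, -0.094999, 5.350000)

(7.7701, -6.4858, -0.0950, 5.3500)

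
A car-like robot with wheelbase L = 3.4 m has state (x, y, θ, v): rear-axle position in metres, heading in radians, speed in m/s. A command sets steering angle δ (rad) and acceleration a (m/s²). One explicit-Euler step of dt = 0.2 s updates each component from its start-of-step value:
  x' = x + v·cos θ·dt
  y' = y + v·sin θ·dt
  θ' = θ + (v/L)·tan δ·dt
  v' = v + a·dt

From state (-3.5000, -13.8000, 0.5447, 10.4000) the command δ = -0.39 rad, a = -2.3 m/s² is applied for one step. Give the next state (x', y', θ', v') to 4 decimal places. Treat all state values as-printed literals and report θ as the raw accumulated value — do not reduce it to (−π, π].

x' = -3.5000 + 10.4000·cos(0.5447)·0.2 = -1.7210
y' = -13.8000 + 10.4000·sin(0.5447)·0.2 = -12.7222
θ' = 0.5447 + (10.4000/3.4)·tan(-0.39)·0.2 = 0.2932
v' = 10.4000 − 2.3000·0.2 = 9.9400

(-1.7210, -12.7222, 0.2932, 9.9400)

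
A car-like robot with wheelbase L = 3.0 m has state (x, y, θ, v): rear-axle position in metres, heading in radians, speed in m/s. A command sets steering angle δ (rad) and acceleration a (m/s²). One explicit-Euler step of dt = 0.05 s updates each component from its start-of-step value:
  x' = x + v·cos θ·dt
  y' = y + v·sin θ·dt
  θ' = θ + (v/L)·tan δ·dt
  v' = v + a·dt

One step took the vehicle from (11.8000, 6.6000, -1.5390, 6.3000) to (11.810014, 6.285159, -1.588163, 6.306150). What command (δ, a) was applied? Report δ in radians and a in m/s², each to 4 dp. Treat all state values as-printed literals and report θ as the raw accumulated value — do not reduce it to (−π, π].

a = (v'−v)/dt = (0.006150)/0.05 = 0.1230
Δθ = θ'−θ = -0.049163;  (v·dt/L) = 6.3000·0.05/3.0 = 0.105000
tan δ = Δθ·L/(v·dt) = -0.468219  →  δ = -0.4379

δ = -0.4379, a = 0.1230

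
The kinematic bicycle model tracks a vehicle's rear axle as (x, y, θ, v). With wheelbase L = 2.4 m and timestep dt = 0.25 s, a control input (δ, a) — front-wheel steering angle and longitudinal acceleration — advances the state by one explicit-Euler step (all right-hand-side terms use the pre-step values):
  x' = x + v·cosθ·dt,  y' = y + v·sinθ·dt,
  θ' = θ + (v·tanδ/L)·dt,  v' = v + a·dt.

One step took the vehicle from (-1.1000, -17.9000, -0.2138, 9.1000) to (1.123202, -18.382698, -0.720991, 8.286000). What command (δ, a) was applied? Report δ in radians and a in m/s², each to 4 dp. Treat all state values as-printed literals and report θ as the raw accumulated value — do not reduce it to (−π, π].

δ = -0.4913, a = -3.2560

a = (v'−v)/dt = (-0.814000)/0.25 = -3.2560
Δθ = θ'−θ = -0.507191;  (v·dt/L) = 9.1000·0.25/2.4 = 0.947917
tan δ = Δθ·L/(v·dt) = -0.535059  →  δ = -0.4913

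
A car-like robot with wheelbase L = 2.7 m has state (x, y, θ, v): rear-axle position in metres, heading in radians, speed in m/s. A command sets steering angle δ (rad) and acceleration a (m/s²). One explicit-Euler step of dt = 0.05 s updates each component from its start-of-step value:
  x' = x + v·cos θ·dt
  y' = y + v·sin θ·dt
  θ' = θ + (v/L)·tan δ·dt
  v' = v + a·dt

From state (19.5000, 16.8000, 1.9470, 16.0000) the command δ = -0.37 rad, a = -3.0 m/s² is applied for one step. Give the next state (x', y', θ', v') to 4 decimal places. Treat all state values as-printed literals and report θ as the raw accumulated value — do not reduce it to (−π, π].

(19.2061, 17.5441, 1.8321, 15.8500)

x' = 19.5000 + 16.0000·cos(1.9470)·0.05 = 19.2061
y' = 16.8000 + 16.0000·sin(1.9470)·0.05 = 17.5441
θ' = 1.9470 + (16.0000/2.7)·tan(-0.37)·0.05 = 1.8321
v' = 16.0000 − 3.0000·0.05 = 15.8500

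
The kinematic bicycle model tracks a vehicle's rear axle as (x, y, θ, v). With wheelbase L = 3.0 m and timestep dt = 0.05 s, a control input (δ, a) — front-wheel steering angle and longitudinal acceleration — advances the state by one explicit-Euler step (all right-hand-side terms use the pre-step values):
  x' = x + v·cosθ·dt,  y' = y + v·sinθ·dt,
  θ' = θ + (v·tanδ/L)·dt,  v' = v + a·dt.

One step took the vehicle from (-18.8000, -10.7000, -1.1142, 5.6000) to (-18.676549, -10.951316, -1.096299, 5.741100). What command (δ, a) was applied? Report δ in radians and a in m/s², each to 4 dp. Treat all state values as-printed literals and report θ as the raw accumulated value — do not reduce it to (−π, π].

δ = 0.1895, a = 2.8220

a = (v'−v)/dt = (0.141100)/0.05 = 2.8220
Δθ = θ'−θ = 0.017901;  (v·dt/L) = 5.6000·0.05/3.0 = 0.093333
tan δ = Δθ·L/(v·dt) = 0.191796  →  δ = 0.1895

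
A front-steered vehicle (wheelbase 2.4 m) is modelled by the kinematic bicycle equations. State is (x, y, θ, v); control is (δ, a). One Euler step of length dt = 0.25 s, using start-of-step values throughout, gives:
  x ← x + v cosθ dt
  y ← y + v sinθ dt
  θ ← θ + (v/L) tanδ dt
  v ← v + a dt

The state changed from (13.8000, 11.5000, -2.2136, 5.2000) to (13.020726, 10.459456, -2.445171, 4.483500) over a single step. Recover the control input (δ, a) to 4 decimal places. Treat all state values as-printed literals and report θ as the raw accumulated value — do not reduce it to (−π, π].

a = (v'−v)/dt = (-0.716500)/0.25 = -2.8660
Δθ = θ'−θ = -0.231571;  (v·dt/L) = 5.2000·0.25/2.4 = 0.541667
tan δ = Δθ·L/(v·dt) = -0.427516  →  δ = -0.4040

δ = -0.4040, a = -2.8660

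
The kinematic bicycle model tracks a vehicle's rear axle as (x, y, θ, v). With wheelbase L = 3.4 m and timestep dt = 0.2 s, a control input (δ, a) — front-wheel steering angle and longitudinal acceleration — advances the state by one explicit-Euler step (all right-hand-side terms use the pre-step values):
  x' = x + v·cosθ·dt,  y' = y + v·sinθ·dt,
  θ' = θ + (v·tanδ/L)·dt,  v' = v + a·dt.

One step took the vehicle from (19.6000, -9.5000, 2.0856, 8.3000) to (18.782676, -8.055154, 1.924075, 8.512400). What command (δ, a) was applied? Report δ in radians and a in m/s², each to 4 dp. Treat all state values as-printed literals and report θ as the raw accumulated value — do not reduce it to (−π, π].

a = (v'−v)/dt = (0.212400)/0.2 = 1.0620
Δθ = θ'−θ = -0.161525;  (v·dt/L) = 8.3000·0.2/3.4 = 0.488235
tan δ = Δθ·L/(v·dt) = -0.330834  →  δ = -0.3195

δ = -0.3195, a = 1.0620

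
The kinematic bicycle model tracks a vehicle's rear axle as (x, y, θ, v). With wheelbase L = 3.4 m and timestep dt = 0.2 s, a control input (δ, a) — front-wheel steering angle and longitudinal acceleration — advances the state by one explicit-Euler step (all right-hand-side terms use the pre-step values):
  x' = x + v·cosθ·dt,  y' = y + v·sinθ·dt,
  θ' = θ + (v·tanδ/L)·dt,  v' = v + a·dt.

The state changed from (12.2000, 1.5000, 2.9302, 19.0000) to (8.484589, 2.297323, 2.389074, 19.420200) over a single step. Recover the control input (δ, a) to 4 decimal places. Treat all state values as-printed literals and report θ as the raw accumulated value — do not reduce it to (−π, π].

δ = -0.4509, a = 2.1010

a = (v'−v)/dt = (0.420200)/0.2 = 2.1010
Δθ = θ'−θ = -0.541126;  (v·dt/L) = 19.0000·0.2/3.4 = 1.117647
tan δ = Δθ·L/(v·dt) = -0.484165  →  δ = -0.4509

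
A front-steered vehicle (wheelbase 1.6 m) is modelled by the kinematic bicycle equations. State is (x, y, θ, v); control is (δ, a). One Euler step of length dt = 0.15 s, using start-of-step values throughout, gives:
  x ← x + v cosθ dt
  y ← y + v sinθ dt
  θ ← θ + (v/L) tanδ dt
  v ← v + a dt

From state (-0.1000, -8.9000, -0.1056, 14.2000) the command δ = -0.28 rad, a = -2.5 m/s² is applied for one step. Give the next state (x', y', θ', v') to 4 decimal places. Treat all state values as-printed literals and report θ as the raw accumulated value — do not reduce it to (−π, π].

(2.0181, -9.1245, -0.4884, 13.8250)

x' = -0.1000 + 14.2000·cos(-0.1056)·0.15 = 2.0181
y' = -8.9000 + 14.2000·sin(-0.1056)·0.15 = -9.1245
θ' = -0.1056 + (14.2000/1.6)·tan(-0.28)·0.15 = -0.4884
v' = 14.2000 − 2.5000·0.15 = 13.8250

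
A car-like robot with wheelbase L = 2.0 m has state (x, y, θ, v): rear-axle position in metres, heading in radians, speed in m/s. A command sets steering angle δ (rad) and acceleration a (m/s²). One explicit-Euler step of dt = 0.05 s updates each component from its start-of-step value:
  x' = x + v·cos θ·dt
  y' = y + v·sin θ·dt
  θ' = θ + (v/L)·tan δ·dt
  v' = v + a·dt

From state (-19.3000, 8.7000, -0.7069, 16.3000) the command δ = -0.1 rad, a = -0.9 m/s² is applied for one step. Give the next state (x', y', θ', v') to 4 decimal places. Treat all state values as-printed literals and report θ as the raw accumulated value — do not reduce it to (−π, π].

x' = -19.3000 + 16.3000·cos(-0.7069)·0.05 = -18.6803
y' = 8.7000 + 16.3000·sin(-0.7069)·0.05 = 8.1707
θ' = -0.7069 + (16.3000/2.0)·tan(-0.1)·0.05 = -0.7478
v' = 16.3000 − 0.9000·0.05 = 16.2550

(-18.6803, 8.1707, -0.7478, 16.2550)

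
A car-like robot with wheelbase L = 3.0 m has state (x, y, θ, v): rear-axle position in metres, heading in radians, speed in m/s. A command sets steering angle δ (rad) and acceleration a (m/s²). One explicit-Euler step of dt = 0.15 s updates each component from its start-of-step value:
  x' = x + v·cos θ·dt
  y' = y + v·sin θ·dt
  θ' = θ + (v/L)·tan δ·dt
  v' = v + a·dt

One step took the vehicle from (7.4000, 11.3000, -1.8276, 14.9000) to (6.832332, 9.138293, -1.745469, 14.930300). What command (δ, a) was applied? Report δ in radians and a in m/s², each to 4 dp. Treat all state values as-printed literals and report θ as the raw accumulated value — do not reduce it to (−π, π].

a = (v'−v)/dt = (0.030300)/0.15 = 0.2020
Δθ = θ'−θ = 0.082131;  (v·dt/L) = 14.9000·0.15/3.0 = 0.745000
tan δ = Δθ·L/(v·dt) = 0.110243  →  δ = 0.1098

δ = 0.1098, a = 0.2020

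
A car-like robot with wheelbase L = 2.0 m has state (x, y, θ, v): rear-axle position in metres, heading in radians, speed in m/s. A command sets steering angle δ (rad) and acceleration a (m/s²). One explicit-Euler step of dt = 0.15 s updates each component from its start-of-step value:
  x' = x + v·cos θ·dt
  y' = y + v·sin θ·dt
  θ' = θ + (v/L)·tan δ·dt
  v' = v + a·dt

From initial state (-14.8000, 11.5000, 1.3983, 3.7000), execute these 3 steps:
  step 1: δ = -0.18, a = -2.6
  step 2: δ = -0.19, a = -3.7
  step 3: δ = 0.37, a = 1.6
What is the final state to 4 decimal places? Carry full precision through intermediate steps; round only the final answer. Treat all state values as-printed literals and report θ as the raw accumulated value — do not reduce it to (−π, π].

after step 1 (δ=-0.18, a=-2.6): (-14.704739, 12.046763, 1.347803, 3.310000)
after step 2 (δ=-0.19, a=-3.7): (-14.594938, 12.530970, 1.300060, 2.755000)
after step 3 (δ=0.37, a=1.6): (-14.484418, 12.929167, 1.380202, 2.995000)

(-14.4844, 12.9292, 1.3802, 2.9950)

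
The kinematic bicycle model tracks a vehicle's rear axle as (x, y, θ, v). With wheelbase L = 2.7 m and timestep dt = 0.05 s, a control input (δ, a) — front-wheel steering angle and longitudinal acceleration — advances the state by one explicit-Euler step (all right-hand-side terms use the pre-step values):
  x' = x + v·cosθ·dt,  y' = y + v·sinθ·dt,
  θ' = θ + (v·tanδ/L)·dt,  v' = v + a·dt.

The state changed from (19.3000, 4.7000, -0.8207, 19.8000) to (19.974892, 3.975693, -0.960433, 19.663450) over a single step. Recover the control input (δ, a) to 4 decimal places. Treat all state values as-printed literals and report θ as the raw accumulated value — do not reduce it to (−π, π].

δ = -0.3641, a = -2.7310

a = (v'−v)/dt = (-0.136550)/0.05 = -2.7310
Δθ = θ'−θ = -0.139733;  (v·dt/L) = 19.8000·0.05/2.7 = 0.366667
tan δ = Δθ·L/(v·dt) = -0.381090  →  δ = -0.3641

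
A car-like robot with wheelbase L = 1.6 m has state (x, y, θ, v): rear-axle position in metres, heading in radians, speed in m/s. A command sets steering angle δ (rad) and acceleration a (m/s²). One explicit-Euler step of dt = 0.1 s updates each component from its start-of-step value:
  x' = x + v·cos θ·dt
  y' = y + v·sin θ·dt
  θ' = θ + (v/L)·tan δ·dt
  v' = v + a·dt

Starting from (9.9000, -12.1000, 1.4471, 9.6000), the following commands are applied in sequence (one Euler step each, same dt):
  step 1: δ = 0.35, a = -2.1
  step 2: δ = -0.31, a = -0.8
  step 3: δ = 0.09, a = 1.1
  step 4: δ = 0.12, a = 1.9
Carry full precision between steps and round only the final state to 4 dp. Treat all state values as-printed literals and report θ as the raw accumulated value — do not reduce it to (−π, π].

after step 1 (δ=0.35, a=-2.1): (10.018446, -11.147335, 1.666117, 9.390000)
after step 2 (δ=-0.31, a=-0.8): (9.929075, -10.212598, 1.478125, 9.310000)
after step 3 (δ=0.09, a=1.1): (10.015229, -9.285593, 1.530635, 9.420000)
after step 4 (δ=0.12, a=1.9): (10.053050, -8.344352, 1.601627, 9.610000)

(10.0531, -8.3444, 1.6016, 9.6100)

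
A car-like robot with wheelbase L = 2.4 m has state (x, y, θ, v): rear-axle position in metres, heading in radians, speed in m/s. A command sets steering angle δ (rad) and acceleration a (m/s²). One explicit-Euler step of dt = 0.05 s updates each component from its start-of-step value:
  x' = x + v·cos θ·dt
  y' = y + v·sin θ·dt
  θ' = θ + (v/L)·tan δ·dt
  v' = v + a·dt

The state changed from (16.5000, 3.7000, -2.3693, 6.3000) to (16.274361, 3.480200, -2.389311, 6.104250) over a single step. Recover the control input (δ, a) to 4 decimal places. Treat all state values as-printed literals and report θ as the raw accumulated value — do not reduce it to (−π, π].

δ = -0.1513, a = -3.9150

a = (v'−v)/dt = (-0.195750)/0.05 = -3.9150
Δθ = θ'−θ = -0.020011;  (v·dt/L) = 6.3000·0.05/2.4 = 0.131250
tan δ = Δθ·L/(v·dt) = -0.152465  →  δ = -0.1513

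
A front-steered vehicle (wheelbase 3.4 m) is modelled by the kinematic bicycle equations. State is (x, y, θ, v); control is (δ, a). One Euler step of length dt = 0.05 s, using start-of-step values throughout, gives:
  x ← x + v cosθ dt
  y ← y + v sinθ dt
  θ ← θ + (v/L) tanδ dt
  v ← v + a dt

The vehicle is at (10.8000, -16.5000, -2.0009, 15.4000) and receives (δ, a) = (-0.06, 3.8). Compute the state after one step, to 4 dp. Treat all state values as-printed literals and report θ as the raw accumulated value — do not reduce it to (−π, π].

x' = 10.8000 + 15.4000·cos(-2.0009)·0.05 = 10.4789
y' = -16.5000 + 15.4000·sin(-2.0009)·0.05 = -17.1999
θ' = -2.0009 + (15.4000/3.4)·tan(-0.06)·0.05 = -2.0145
v' = 15.4000 + 3.8000·0.05 = 15.5900

(10.4789, -17.1999, -2.0145, 15.5900)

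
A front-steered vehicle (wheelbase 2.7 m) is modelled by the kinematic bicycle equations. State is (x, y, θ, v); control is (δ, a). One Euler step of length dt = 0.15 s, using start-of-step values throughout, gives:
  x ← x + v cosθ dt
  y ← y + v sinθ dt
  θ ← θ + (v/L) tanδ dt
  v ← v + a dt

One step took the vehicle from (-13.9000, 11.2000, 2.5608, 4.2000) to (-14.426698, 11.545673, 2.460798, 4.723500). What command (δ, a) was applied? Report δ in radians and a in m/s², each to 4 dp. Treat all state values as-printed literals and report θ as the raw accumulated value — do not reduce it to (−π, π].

a = (v'−v)/dt = (0.523500)/0.15 = 3.4900
Δθ = θ'−θ = -0.100002;  (v·dt/L) = 4.2000·0.15/2.7 = 0.233333
tan δ = Δθ·L/(v·dt) = -0.428580  →  δ = -0.4049

δ = -0.4049, a = 3.4900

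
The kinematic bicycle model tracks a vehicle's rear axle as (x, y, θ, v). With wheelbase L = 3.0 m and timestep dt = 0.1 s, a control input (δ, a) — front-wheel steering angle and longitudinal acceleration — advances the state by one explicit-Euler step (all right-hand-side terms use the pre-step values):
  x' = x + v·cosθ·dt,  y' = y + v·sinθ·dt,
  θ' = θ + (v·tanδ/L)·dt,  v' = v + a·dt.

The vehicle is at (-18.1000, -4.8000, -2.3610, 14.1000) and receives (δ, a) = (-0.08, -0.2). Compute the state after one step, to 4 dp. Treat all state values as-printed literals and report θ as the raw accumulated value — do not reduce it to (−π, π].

(-19.1018, -5.7922, -2.3987, 14.0800)

x' = -18.1000 + 14.1000·cos(-2.3610)·0.1 = -19.1018
y' = -4.8000 + 14.1000·sin(-2.3610)·0.1 = -5.7922
θ' = -2.3610 + (14.1000/3.0)·tan(-0.08)·0.1 = -2.3987
v' = 14.1000 − 0.2000·0.1 = 14.0800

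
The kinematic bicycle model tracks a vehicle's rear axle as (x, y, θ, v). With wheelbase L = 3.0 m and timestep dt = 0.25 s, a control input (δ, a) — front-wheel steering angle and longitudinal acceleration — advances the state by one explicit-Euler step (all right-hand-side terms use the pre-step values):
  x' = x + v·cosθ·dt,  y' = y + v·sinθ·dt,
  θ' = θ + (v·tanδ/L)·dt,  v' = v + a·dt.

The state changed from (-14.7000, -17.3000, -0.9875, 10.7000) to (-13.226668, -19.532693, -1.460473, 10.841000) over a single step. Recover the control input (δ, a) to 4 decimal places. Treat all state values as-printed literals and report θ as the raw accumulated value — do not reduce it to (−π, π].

a = (v'−v)/dt = (0.141000)/0.25 = 0.5640
Δθ = θ'−θ = -0.472973;  (v·dt/L) = 10.7000·0.25/3.0 = 0.891667
tan δ = Δθ·L/(v·dt) = -0.530437  →  δ = -0.4877

δ = -0.4877, a = 0.5640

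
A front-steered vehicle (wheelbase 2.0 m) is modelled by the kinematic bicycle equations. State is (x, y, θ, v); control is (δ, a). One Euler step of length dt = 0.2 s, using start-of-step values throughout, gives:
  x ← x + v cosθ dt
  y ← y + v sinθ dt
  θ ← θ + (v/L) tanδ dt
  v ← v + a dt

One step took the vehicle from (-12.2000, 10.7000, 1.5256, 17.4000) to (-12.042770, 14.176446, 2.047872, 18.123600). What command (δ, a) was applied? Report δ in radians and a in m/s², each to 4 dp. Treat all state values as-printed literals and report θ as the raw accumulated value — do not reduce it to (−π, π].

a = (v'−v)/dt = (0.723600)/0.2 = 3.6180
Δθ = θ'−θ = 0.522272;  (v·dt/L) = 17.4000·0.2/2.0 = 1.740000
tan δ = Δθ·L/(v·dt) = 0.300156  →  δ = 0.2916

δ = 0.2916, a = 3.6180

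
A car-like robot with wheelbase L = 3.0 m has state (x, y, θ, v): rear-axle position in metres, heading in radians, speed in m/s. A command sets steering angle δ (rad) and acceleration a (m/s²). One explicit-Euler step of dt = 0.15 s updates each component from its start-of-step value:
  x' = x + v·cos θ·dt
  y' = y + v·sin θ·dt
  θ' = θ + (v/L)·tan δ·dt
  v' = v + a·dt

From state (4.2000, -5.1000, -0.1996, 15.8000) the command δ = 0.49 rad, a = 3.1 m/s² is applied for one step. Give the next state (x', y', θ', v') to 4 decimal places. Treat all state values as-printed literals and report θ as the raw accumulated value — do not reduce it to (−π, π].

(6.5229, -5.5699, 0.2218, 16.2650)

x' = 4.2000 + 15.8000·cos(-0.1996)·0.15 = 6.5229
y' = -5.1000 + 15.8000·sin(-0.1996)·0.15 = -5.5699
θ' = -0.1996 + (15.8000/3.0)·tan(0.49)·0.15 = 0.2218
v' = 15.8000 + 3.1000·0.15 = 16.2650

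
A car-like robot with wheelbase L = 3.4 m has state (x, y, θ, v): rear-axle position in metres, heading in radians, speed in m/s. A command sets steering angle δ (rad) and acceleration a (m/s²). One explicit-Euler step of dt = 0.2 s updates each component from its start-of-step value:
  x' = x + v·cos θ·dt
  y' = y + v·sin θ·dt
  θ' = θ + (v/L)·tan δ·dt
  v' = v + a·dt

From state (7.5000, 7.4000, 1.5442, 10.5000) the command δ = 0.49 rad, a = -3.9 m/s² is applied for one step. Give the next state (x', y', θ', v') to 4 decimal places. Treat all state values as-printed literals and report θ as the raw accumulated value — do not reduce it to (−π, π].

(7.5558, 9.4993, 1.8736, 9.7200)

x' = 7.5000 + 10.5000·cos(1.5442)·0.2 = 7.5558
y' = 7.4000 + 10.5000·sin(1.5442)·0.2 = 9.4993
θ' = 1.5442 + (10.5000/3.4)·tan(0.49)·0.2 = 1.8736
v' = 10.5000 − 3.9000·0.2 = 9.7200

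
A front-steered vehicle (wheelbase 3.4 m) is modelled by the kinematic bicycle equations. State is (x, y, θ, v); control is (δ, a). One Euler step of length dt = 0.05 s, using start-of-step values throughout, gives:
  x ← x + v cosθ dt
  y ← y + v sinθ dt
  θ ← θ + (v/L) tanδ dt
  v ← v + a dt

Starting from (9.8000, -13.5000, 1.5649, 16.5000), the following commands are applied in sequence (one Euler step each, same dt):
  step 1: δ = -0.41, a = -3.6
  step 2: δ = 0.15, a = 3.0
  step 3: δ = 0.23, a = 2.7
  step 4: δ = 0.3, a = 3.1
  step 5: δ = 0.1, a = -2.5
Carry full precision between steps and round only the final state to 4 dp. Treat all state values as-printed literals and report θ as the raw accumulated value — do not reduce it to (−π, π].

(9.9247, -9.3761, 1.6527, 16.6350)

after step 1 (δ=-0.41, a=-3.6): (9.804864, -12.675014, 1.459438, 16.320000)
after step 2 (δ=0.15, a=3.0): (9.895545, -11.864069, 1.495710, 16.470000)
after step 3 (δ=0.23, a=2.7): (9.957320, -11.042889, 1.552421, 16.605000)
after step 4 (δ=0.3, a=3.1): (9.972575, -10.212779, 1.627959, 16.760000)
after step 5 (δ=0.1, a=-2.5): (9.924699, -9.376148, 1.652688, 16.635000)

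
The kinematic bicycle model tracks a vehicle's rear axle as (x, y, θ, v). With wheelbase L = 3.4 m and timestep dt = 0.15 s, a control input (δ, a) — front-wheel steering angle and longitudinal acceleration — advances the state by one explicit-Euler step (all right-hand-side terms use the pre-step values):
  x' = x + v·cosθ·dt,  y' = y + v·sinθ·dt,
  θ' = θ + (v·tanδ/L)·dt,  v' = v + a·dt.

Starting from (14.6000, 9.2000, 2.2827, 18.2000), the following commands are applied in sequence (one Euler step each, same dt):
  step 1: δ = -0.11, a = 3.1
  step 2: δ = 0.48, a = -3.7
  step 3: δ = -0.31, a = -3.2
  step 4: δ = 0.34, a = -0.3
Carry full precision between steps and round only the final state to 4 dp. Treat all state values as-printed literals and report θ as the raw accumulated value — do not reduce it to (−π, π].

after step 1 (δ=-0.11, a=3.1): (12.816556, 11.266937, 2.194018, 18.665000)
after step 2 (δ=0.48, a=-3.7): (11.182469, 13.540339, 2.622719, 18.110000)
after step 3 (δ=-0.31, a=-3.2): (8.823520, 14.887459, 2.366786, 17.630000)
after step 4 (δ=0.34, a=-0.3): (6.933875, 16.737492, 2.641921, 17.585000)

(6.9339, 16.7375, 2.6419, 17.5850)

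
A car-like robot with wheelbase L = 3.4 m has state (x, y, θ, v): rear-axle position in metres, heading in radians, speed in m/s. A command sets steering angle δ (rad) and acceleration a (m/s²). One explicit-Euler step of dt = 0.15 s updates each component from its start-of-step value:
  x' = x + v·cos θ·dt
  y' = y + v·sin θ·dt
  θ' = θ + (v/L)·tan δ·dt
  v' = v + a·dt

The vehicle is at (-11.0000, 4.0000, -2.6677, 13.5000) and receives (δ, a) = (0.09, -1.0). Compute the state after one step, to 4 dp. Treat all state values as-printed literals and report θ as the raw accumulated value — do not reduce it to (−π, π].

x' = -11.0000 + 13.5000·cos(-2.6677)·0.15 = -12.8018
y' = 4.0000 + 13.5000·sin(-2.6677)·0.15 = 3.0759
θ' = -2.6677 + (13.5000/3.4)·tan(0.09)·0.15 = -2.6140
v' = 13.5000 − 1.0000·0.15 = 13.3500

(-12.8018, 3.0759, -2.6140, 13.3500)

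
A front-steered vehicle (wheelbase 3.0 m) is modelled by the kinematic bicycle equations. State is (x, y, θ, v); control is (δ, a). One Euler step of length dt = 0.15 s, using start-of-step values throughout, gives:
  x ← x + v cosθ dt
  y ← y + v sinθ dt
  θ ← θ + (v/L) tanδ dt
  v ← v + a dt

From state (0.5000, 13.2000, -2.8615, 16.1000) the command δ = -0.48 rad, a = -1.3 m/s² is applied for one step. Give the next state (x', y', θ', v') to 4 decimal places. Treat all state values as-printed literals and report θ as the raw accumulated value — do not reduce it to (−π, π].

x' = 0.5000 + 16.1000·cos(-2.8615)·0.15 = -1.8209
y' = 13.2000 + 16.1000·sin(-2.8615)·0.15 = 12.5324
θ' = -2.8615 + (16.1000/3.0)·tan(-0.48)·0.15 = -3.2806
v' = 16.1000 − 1.3000·0.15 = 15.9050

(-1.8209, 12.5324, -3.2806, 15.9050)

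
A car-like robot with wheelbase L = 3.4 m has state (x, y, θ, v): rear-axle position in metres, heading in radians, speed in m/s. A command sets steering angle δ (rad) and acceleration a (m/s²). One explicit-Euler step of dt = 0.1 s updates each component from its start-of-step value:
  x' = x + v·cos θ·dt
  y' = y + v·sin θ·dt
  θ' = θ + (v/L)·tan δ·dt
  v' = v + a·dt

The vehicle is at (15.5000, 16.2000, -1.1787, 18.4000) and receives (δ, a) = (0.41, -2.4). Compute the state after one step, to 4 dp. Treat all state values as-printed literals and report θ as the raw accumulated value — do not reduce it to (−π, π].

x' = 15.5000 + 18.4000·cos(-1.1787)·0.1 = 16.2031
y' = 16.2000 + 18.4000·sin(-1.1787)·0.1 = 14.4996
θ' = -1.1787 + (18.4000/3.4)·tan(0.41)·0.1 = -0.9435
v' = 18.4000 − 2.4000·0.1 = 18.1600

(16.2031, 14.4996, -0.9435, 18.1600)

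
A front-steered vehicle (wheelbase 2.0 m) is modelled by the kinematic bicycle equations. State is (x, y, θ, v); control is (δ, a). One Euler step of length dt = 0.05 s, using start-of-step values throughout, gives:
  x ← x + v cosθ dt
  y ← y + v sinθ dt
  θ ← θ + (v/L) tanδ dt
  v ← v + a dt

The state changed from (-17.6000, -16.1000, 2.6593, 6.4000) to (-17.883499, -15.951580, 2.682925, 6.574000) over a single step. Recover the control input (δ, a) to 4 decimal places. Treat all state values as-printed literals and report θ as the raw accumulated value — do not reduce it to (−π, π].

δ = 0.1466, a = 3.4800

a = (v'−v)/dt = (0.174000)/0.05 = 3.4800
Δθ = θ'−θ = 0.023625;  (v·dt/L) = 6.4000·0.05/2.0 = 0.160000
tan δ = Δθ·L/(v·dt) = 0.147656  →  δ = 0.1466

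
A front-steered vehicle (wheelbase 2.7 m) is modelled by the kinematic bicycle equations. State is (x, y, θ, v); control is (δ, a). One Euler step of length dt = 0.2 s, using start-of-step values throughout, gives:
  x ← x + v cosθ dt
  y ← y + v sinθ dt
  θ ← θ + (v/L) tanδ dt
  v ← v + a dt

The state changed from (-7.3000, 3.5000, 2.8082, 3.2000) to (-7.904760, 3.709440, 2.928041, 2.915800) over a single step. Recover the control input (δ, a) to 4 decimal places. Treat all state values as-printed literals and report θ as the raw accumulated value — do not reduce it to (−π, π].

a = (v'−v)/dt = (-0.284200)/0.2 = -1.4210
Δθ = θ'−θ = 0.119841;  (v·dt/L) = 3.2000·0.2/2.7 = 0.237037
tan δ = Δθ·L/(v·dt) = 0.505579  →  δ = 0.4681

δ = 0.4681, a = -1.4210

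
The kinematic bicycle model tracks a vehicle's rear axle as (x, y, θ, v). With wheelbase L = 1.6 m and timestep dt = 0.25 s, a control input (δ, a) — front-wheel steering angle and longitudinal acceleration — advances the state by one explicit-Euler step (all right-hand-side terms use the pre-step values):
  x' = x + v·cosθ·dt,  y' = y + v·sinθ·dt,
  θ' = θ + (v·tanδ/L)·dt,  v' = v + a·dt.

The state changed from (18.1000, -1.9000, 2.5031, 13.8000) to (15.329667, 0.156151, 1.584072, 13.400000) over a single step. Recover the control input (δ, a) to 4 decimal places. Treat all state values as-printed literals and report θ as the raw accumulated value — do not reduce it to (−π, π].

δ = -0.4029, a = -1.6000

a = (v'−v)/dt = (-0.400000)/0.25 = -1.6000
Δθ = θ'−θ = -0.919028;  (v·dt/L) = 13.8000·0.25/1.6 = 2.156250
tan δ = Δθ·L/(v·dt) = -0.426216  →  δ = -0.4029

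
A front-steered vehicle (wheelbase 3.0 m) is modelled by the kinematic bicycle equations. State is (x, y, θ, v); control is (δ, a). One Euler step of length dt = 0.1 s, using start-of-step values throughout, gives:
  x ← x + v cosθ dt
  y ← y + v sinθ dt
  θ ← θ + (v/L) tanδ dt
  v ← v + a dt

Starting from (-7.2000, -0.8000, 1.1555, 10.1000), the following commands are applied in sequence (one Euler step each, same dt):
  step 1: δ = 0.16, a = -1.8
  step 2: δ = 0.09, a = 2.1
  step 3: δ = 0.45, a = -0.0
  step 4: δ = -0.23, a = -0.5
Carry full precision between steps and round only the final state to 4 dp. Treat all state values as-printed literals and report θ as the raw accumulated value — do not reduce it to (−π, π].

after step 1 (δ=0.16, a=-1.8): (-6.792504, 0.124147, 1.209831, 9.920000)
after step 2 (δ=0.09, a=2.1): (-6.442152, 1.052219, 1.239672, 10.130000)
after step 3 (δ=0.45, a=-0.0): (-6.112819, 2.010190, 1.402783, 10.130000)
after step 4 (δ=-0.23, a=-0.5): (-5.943422, 3.008926, 1.323721, 10.080000)

(-5.9434, 3.0089, 1.3237, 10.0800)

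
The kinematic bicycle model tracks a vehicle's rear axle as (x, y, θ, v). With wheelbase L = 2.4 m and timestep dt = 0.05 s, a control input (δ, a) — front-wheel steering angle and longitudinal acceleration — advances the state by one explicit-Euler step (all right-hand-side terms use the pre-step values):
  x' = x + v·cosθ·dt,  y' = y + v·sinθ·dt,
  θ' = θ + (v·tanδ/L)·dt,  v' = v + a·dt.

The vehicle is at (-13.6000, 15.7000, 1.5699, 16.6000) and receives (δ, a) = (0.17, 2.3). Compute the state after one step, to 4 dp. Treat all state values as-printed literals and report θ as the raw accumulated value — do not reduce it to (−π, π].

(-13.5993, 16.5300, 1.6293, 16.7150)

x' = -13.6000 + 16.6000·cos(1.5699)·0.05 = -13.5993
y' = 15.7000 + 16.6000·sin(1.5699)·0.05 = 16.5300
θ' = 1.5699 + (16.6000/2.4)·tan(0.17)·0.05 = 1.6293
v' = 16.6000 + 2.3000·0.05 = 16.7150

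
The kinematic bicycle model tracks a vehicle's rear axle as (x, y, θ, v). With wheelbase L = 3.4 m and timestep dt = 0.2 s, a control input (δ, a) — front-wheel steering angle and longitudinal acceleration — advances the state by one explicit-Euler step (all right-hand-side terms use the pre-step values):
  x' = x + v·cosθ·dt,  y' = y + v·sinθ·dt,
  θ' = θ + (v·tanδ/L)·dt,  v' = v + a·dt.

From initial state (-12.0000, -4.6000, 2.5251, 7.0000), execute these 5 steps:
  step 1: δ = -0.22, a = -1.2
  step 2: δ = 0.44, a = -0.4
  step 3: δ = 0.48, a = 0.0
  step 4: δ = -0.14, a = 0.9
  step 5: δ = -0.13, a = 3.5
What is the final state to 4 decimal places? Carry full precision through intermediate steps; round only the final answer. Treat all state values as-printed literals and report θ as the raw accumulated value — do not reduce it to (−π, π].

after step 1 (δ=-0.22, a=-1.2): (-13.142276, -3.790552, 2.433021, 6.760000)
after step 2 (δ=0.44, a=-0.4): (-14.168839, -2.910739, 2.620226, 6.680000)
after step 3 (δ=0.48, a=0.0): (-15.327337, -2.245323, 2.824795, 6.680000)
after step 4 (δ=-0.14, a=0.9): (-16.596855, -1.829126, 2.769421, 6.860000)
after step 5 (δ=-0.13, a=3.5): (-17.874928, -1.330213, 2.716665, 7.560000)

(-17.8749, -1.3302, 2.7167, 7.5600)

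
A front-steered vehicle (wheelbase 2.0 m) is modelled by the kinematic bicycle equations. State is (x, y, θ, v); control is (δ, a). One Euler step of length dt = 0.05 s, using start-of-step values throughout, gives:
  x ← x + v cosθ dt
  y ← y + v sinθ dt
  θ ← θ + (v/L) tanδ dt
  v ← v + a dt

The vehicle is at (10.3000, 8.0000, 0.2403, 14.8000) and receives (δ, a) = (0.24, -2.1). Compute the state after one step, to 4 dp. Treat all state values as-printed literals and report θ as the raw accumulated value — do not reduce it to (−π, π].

x' = 10.3000 + 14.8000·cos(0.2403)·0.05 = 11.0187
y' = 8.0000 + 14.8000·sin(0.2403)·0.05 = 8.1761
θ' = 0.2403 + (14.8000/2.0)·tan(0.24)·0.05 = 0.3308
v' = 14.8000 − 2.1000·0.05 = 14.6950

(11.0187, 8.1761, 0.3308, 14.6950)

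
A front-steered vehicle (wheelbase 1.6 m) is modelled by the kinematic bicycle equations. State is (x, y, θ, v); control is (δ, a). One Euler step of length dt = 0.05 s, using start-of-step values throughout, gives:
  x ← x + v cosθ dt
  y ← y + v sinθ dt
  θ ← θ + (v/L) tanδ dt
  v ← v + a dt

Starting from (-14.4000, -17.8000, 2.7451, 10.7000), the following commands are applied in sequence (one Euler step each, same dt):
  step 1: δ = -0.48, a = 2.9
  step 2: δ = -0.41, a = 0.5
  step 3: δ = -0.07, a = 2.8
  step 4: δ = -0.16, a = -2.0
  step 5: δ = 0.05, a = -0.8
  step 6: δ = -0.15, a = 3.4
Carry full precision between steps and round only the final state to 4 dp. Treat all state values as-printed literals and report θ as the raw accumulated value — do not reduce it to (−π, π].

after step 1 (δ=-0.48, a=2.9): (-14.893495, -17.593391, 2.571021, 10.845000)
after step 2 (δ=-0.41, a=0.5): (-15.349849, -17.300514, 2.423722, 10.870000)
after step 3 (δ=-0.07, a=2.8): (-15.759217, -16.943009, 2.399904, 11.010000)
after step 4 (δ=-0.16, a=-2.0): (-16.165117, -16.571128, 2.344380, 10.910000)
after step 5 (δ=0.05, a=-0.8): (-16.546260, -16.180871, 2.361441, 10.870000)
after step 6 (δ=-0.15, a=3.4): (-16.932583, -15.798580, 2.310102, 11.040000)

(-16.9326, -15.7986, 2.3101, 11.0400)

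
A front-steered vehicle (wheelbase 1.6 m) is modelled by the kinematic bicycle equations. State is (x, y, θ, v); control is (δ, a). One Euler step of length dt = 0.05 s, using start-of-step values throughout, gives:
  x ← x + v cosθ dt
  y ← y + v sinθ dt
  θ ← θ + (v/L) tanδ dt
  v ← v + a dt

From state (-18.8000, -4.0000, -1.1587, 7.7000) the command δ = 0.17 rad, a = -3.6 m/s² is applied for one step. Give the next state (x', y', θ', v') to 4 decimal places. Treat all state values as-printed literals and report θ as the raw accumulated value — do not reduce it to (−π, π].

x' = -18.8000 + 7.7000·cos(-1.1587)·0.05 = -18.6458
y' = -4.0000 + 7.7000·sin(-1.1587)·0.05 = -4.3528
θ' = -1.1587 + (7.7000/1.6)·tan(0.17)·0.05 = -1.1174
v' = 7.7000 − 3.6000·0.05 = 7.5200

(-18.6458, -4.3528, -1.1174, 7.5200)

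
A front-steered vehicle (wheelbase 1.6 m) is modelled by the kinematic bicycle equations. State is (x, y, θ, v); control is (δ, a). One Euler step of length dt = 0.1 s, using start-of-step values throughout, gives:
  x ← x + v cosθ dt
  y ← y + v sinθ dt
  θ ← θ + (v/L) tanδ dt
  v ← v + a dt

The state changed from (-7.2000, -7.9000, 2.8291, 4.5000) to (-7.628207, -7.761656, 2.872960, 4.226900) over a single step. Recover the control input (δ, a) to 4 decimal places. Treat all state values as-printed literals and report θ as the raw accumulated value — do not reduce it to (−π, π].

a = (v'−v)/dt = (-0.273100)/0.1 = -2.7310
Δθ = θ'−θ = 0.043860;  (v·dt/L) = 4.5000·0.1/1.6 = 0.281250
tan δ = Δθ·L/(v·dt) = 0.155947  →  δ = 0.1547

δ = 0.1547, a = -2.7310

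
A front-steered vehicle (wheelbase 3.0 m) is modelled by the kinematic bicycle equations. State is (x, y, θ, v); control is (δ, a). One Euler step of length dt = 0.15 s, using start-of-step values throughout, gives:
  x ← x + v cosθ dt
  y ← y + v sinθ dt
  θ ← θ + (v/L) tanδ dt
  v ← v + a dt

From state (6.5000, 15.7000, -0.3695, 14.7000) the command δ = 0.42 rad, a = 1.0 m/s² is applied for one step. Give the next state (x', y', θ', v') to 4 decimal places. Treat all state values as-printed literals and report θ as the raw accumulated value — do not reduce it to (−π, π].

(8.5562, 14.9037, -0.0413, 14.8500)

x' = 6.5000 + 14.7000·cos(-0.3695)·0.15 = 8.5562
y' = 15.7000 + 14.7000·sin(-0.3695)·0.15 = 14.9037
θ' = -0.3695 + (14.7000/3.0)·tan(0.42)·0.15 = -0.0413
v' = 14.7000 + 1.0000·0.15 = 14.8500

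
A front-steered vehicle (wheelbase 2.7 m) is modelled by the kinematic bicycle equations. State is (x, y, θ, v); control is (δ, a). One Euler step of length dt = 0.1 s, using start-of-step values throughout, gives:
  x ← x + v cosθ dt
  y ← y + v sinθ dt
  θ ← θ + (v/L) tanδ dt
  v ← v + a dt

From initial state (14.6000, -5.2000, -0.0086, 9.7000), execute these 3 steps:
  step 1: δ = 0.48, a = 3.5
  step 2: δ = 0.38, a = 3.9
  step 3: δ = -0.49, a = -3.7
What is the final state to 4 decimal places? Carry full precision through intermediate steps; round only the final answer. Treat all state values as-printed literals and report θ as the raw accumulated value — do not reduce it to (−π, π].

(17.5477, -4.6945, 0.1209, 10.0700)

after step 1 (δ=0.48, a=3.5): (15.569964, -5.208342, 0.178434, 10.050000)
after step 2 (δ=0.38, a=3.9): (16.559008, -5.029966, 0.327105, 10.440000)
after step 3 (δ=-0.49, a=-3.7): (17.547651, -4.694526, 0.120861, 10.070000)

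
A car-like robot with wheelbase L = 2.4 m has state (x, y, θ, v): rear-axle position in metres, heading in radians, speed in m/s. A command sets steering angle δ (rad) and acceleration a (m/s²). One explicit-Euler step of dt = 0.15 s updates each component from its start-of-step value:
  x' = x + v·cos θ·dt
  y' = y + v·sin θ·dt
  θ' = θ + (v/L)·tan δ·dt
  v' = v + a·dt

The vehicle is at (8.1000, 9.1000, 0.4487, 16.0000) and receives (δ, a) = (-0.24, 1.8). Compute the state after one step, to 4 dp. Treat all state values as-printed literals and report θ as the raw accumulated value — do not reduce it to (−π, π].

x' = 8.1000 + 16.0000·cos(0.4487)·0.15 = 10.2624
y' = 9.1000 + 16.0000·sin(0.4487)·0.15 = 10.1411
θ' = 0.4487 + (16.0000/2.4)·tan(-0.24)·0.15 = 0.2040
v' = 16.0000 + 1.8000·0.15 = 16.2700

(10.2624, 10.1411, 0.2040, 16.2700)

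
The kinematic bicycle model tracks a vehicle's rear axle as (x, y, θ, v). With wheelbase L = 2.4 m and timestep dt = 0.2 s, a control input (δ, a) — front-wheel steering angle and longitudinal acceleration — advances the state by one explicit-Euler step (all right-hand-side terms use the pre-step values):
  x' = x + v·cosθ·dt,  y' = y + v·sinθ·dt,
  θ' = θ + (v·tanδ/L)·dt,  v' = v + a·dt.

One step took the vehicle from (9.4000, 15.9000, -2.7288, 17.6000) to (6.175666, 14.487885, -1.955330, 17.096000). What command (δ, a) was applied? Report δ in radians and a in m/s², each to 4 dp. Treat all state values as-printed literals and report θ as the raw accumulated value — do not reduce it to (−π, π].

a = (v'−v)/dt = (-0.504000)/0.2 = -2.5200
Δθ = θ'−θ = 0.773470;  (v·dt/L) = 17.6000·0.2/2.4 = 1.466667
tan δ = Δθ·L/(v·dt) = 0.527366  →  δ = 0.4853

δ = 0.4853, a = -2.5200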